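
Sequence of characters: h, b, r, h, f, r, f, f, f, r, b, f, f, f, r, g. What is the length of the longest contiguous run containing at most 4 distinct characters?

[h] 1 distinct, len 1
[h, b] 2 distinct, len 2
[h, b, r] 3 distinct, len 3
[h, b, r, h] 3 distinct, len 4
[h, b, r, h, f] 4 distinct, len 5
[h, b, r, h, f, r] 4 distinct, len 6
[h, b, r, h, f, r, f] 4 distinct, len 7
[h, b, r, h, f, r, f, f] 4 distinct, len 8
[h, b, r, h, f, r, f, f, f] 4 distinct, len 9
[h, b, r, h, f, r, f, f, f, r] 4 distinct, len 10
[h, b, r, h, f, r, f, f, f, r, b] 4 distinct, len 11
[h, b, r, h, f, r, f, f, f, r, b, f] 4 distinct, len 12
[h, b, r, h, f, r, f, f, f, r, b, f, f] 4 distinct, len 13
[h, b, r, h, f, r, f, f, f, r, b, f, f, f] 4 distinct, len 14
[h, b, r, h, f, r, f, f, f, r, b, f, f, f, r] 4 distinct, len 15
[f, r, f, f, f, r, b, f, f, f, r, g] 4 distinct, len 12
Longest length with ≤4 distinct: 15.

15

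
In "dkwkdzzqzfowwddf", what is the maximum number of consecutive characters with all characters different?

5

[d] len 1
[d, k] len 2
[d, k, w] len 3
[w, k] len 2
[w, k, d] len 3
[w, k, d, z] len 4
[z] len 1
[z, q] len 2
[q, z] len 2
[q, z, f] len 3
[q, z, f, o] len 4
[q, z, f, o, w] len 5
[w] len 1
[w, d] len 2
[d] len 1
[d, f] len 2
Longest all-distinct length: 5.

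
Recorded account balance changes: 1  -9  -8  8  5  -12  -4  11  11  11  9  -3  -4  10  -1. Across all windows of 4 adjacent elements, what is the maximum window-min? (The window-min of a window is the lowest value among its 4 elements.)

[1, -9, -8, 8] → min -9
[-9, -8, 8, 5] → min -9
[-8, 8, 5, -12] → min -12
[8, 5, -12, -4] → min -12
[5, -12, -4, 11] → min -12
[-12, -4, 11, 11] → min -12
[-4, 11, 11, 11] → min -4
[11, 11, 11, 9] → min 9
[11, 11, 9, -3] → min -3
[11, 9, -3, -4] → min -4
[9, -3, -4, 10] → min -4
[-3, -4, 10, -1] → min -4
Maximum of these is 9.

9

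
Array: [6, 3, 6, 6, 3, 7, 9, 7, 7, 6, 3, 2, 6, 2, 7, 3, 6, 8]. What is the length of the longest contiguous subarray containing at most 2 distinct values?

Extend right; when distinct count exceeds 2, shrink from the left:
[6] 1 distinct, len 1
[6, 3] 2 distinct, len 2
[6, 3, 6] 2 distinct, len 3
[6, 3, 6, 6] 2 distinct, len 4
[6, 3, 6, 6, 3] 2 distinct, len 5
[3, 7] 2 distinct, len 2
[7, 9] 2 distinct, len 2
[7, 9, 7] 2 distinct, len 3
[7, 9, 7, 7] 2 distinct, len 4
[7, 7, 6] 2 distinct, len 3
[6, 3] 2 distinct, len 2
[3, 2] 2 distinct, len 2
[2, 6] 2 distinct, len 2
[2, 6, 2] 2 distinct, len 3
[2, 7] 2 distinct, len 2
[7, 3] 2 distinct, len 2
[3, 6] 2 distinct, len 2
[6, 8] 2 distinct, len 2
Longest length with ≤2 distinct: 5.

5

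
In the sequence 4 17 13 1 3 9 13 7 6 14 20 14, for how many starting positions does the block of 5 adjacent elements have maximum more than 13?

5

4 17 13 1 3 → max 17  > 13 ✓
17 13 1 3 9 → max 17  > 13 ✓
13 1 3 9 13 → max 13
1 3 9 13 7 → max 13
3 9 13 7 6 → max 13
9 13 7 6 14 → max 14  > 13 ✓
13 7 6 14 20 → max 20  > 13 ✓
7 6 14 20 14 → max 20  > 13 ✓
5 windows satisfy the condition.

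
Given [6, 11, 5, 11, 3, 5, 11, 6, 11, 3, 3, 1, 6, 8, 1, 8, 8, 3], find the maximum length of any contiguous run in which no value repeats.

add 6: [6] len 1
add 11: [6, 11] len 2
add 5: [6, 11, 5] len 3
add 11 (repeat 11, move left end past it): [5, 11] len 2
add 3: [5, 11, 3] len 3
add 5 (repeat 5, move left end past it): [11, 3, 5] len 3
add 11 (repeat 11, move left end past it): [3, 5, 11] len 3
add 6: [3, 5, 11, 6] len 4
add 11 (repeat 11, move left end past it): [6, 11] len 2
add 3: [6, 11, 3] len 3
add 3 (repeat 3, move left end past it): [3] len 1
add 1: [3, 1] len 2
add 6: [3, 1, 6] len 3
add 8: [3, 1, 6, 8] len 4
add 1 (repeat 1, move left end past it): [6, 8, 1] len 3
add 8 (repeat 8, move left end past it): [1, 8] len 2
add 8 (repeat 8, move left end past it): [8] len 1
add 3: [8, 3] len 2
Longest all-distinct length: 4.

4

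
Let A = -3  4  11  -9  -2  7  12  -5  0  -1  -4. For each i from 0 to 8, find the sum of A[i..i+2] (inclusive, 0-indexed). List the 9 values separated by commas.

12, 6, 0, -4, 17, 14, 7, -6, -5

(-3, 4, 11) → sum 12
(4, 11, -9) → sum 6
(11, -9, -2) → sum 0
(-9, -2, 7) → sum -4
(-2, 7, 12) → sum 17
(7, 12, -5) → sum 14
(12, -5, 0) → sum 7
(-5, 0, -1) → sum -6
(0, -1, -4) → sum -5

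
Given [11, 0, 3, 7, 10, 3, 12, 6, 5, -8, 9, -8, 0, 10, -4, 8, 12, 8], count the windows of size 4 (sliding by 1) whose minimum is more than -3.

11 0 3 7 → min 0  > -3 ✓
0 3 7 10 → min 0  > -3 ✓
3 7 10 3 → min 3  > -3 ✓
7 10 3 12 → min 3  > -3 ✓
10 3 12 6 → min 3  > -3 ✓
3 12 6 5 → min 3  > -3 ✓
12 6 5 -8 → min -8
6 5 -8 9 → min -8
5 -8 9 -8 → min -8
-8 9 -8 0 → min -8
9 -8 0 10 → min -8
-8 0 10 -4 → min -8
0 10 -4 8 → min -4
10 -4 8 12 → min -4
-4 8 12 8 → min -4
6 windows satisfy the condition.

6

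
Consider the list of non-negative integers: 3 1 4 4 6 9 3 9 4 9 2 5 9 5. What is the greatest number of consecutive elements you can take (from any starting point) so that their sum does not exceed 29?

6

→ 3: sum 3, len 1
→ 1: sum 4, len 2
→ 4: sum 8, len 3
→ 4: sum 12, len 4
→ 6: sum 18, len 5
→ 9: sum 27, len 6
→ 3 (dropped 3): sum 27, len 6
→ 9 (dropped 1, 4, 4): sum 27, len 4
→ 4 (dropped 6): sum 25, len 4
→ 9 (dropped 9): sum 25, len 4
→ 2: sum 27, len 5
→ 5 (dropped 3): sum 29, len 5
→ 9 (dropped 9): sum 29, len 5
→ 5 (dropped 4, 9): sum 21, len 4
Longest length seen: 6.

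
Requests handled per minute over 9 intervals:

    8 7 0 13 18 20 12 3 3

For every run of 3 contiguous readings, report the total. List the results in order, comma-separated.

15, 20, 31, 51, 50, 35, 18

8 7 0 → sum 15
7 0 13 → sum 20
0 13 18 → sum 31
13 18 20 → sum 51
18 20 12 → sum 50
20 12 3 → sum 35
12 3 3 → sum 18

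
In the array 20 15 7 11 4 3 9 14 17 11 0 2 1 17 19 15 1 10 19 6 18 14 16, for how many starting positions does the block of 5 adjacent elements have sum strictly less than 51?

8

(20, 15, 7, 11, 4) → sum 57
(15, 7, 11, 4, 3) → sum 40  < 51 ✓
(7, 11, 4, 3, 9) → sum 34  < 51 ✓
(11, 4, 3, 9, 14) → sum 41  < 51 ✓
(4, 3, 9, 14, 17) → sum 47  < 51 ✓
(3, 9, 14, 17, 11) → sum 54
(9, 14, 17, 11, 0) → sum 51
(14, 17, 11, 0, 2) → sum 44  < 51 ✓
(17, 11, 0, 2, 1) → sum 31  < 51 ✓
(11, 0, 2, 1, 17) → sum 31  < 51 ✓
(0, 2, 1, 17, 19) → sum 39  < 51 ✓
(2, 1, 17, 19, 15) → sum 54
(1, 17, 19, 15, 1) → sum 53
(17, 19, 15, 1, 10) → sum 62
(19, 15, 1, 10, 19) → sum 64
(15, 1, 10, 19, 6) → sum 51
(1, 10, 19, 6, 18) → sum 54
(10, 19, 6, 18, 14) → sum 67
(19, 6, 18, 14, 16) → sum 73
8 windows satisfy the condition.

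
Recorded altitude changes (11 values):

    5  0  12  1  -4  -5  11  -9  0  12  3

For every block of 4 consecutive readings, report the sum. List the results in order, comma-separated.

(5, 0, 12, 1) → sum 18
(0, 12, 1, -4) → sum 9
(12, 1, -4, -5) → sum 4
(1, -4, -5, 11) → sum 3
(-4, -5, 11, -9) → sum -7
(-5, 11, -9, 0) → sum -3
(11, -9, 0, 12) → sum 14
(-9, 0, 12, 3) → sum 6

18, 9, 4, 3, -7, -3, 14, 6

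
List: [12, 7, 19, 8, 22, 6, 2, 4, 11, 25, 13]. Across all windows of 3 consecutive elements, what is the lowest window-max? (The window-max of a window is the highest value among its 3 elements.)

12 7 19 → max 19
7 19 8 → max 19
19 8 22 → max 22
8 22 6 → max 22
22 6 2 → max 22
6 2 4 → max 6
2 4 11 → max 11
4 11 25 → max 25
11 25 13 → max 25
Lowest of these is 6.

6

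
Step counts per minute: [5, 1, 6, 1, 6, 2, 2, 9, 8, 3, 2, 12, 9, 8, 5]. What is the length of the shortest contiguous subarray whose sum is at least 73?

add 5: running sum 5 < 73
add 1: running sum 6 < 73
add 6: running sum 12 < 73
add 1: running sum 13 < 73
add 6: running sum 19 < 73
add 2: running sum 21 < 73
add 2: running sum 23 < 73
add 9: running sum 32 < 73
add 8: running sum 40 < 73
add 3: running sum 43 < 73
add 2: running sum 45 < 73
add 12: running sum 57 < 73
add 9: running sum 66 < 73
end 13: [5, 1, 6, 1, 6, 2, 2, 9, 8, 3, 2, 12, 9, 8] sum 74, len 14
end 14: [6, 1, 6, 2, 2, 9, 8, 3, 2, 12, 9, 8, 5] sum 73, len 13
Shortest qualifying length: 13.

13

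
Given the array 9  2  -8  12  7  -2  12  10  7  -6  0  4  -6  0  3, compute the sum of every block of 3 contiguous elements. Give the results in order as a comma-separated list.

9 2 -8 → sum 3
2 -8 12 → sum 6
-8 12 7 → sum 11
12 7 -2 → sum 17
7 -2 12 → sum 17
-2 12 10 → sum 20
12 10 7 → sum 29
10 7 -6 → sum 11
7 -6 0 → sum 1
-6 0 4 → sum -2
0 4 -6 → sum -2
4 -6 0 → sum -2
-6 0 3 → sum -3

3, 6, 11, 17, 17, 20, 29, 11, 1, -2, -2, -2, -3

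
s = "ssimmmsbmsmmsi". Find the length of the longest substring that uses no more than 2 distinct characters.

5

Extend right; when distinct count exceeds 2, shrink from the left:
[s] 1 distinct, len 1
[s, s] 1 distinct, len 2
[s, s, i] 2 distinct, len 3
[i, m] 2 distinct, len 2
[i, m, m] 2 distinct, len 3
[i, m, m, m] 2 distinct, len 4
[m, m, m, s] 2 distinct, len 4
[s, b] 2 distinct, len 2
[b, m] 2 distinct, len 2
[m, s] 2 distinct, len 2
[m, s, m] 2 distinct, len 3
[m, s, m, m] 2 distinct, len 4
[m, s, m, m, s] 2 distinct, len 5
[s, i] 2 distinct, len 2
Longest length with ≤2 distinct: 5.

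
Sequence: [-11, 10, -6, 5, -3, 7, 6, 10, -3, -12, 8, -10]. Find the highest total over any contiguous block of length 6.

Window sums for each of the 7 positions:
[-11, 10, -6, 5, -3, 7] → sum 2
[10, -6, 5, -3, 7, 6] → sum 19
[-6, 5, -3, 7, 6, 10] → sum 19
[5, -3, 7, 6, 10, -3] → sum 22
[-3, 7, 6, 10, -3, -12] → sum 5
[7, 6, 10, -3, -12, 8] → sum 16
[6, 10, -3, -12, 8, -10] → sum -1
Highest of these is 22.

22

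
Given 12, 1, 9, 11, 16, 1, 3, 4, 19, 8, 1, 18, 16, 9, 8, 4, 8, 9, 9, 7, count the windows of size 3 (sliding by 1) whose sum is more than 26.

8

[12, 1, 9] → sum 22
[1, 9, 11] → sum 21
[9, 11, 16] → sum 36  > 26 ✓
[11, 16, 1] → sum 28  > 26 ✓
[16, 1, 3] → sum 20
[1, 3, 4] → sum 8
[3, 4, 19] → sum 26
[4, 19, 8] → sum 31  > 26 ✓
[19, 8, 1] → sum 28  > 26 ✓
[8, 1, 18] → sum 27  > 26 ✓
[1, 18, 16] → sum 35  > 26 ✓
[18, 16, 9] → sum 43  > 26 ✓
[16, 9, 8] → sum 33  > 26 ✓
[9, 8, 4] → sum 21
[8, 4, 8] → sum 20
[4, 8, 9] → sum 21
[8, 9, 9] → sum 26
[9, 9, 7] → sum 25
8 windows satisfy the condition.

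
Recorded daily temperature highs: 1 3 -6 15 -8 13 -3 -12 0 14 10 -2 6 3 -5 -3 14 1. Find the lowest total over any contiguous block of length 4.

-10

[1, 3, -6, 15] → sum 13
[3, -6, 15, -8] → sum 4
[-6, 15, -8, 13] → sum 14
[15, -8, 13, -3] → sum 17
[-8, 13, -3, -12] → sum -10
[13, -3, -12, 0] → sum -2
[-3, -12, 0, 14] → sum -1
[-12, 0, 14, 10] → sum 12
[0, 14, 10, -2] → sum 22
[14, 10, -2, 6] → sum 28
[10, -2, 6, 3] → sum 17
[-2, 6, 3, -5] → sum 2
[6, 3, -5, -3] → sum 1
[3, -5, -3, 14] → sum 9
[-5, -3, 14, 1] → sum 7
Lowest of these is -10.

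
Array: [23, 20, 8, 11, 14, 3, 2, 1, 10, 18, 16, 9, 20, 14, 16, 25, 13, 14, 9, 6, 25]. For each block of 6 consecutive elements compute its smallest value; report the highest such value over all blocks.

13

23 20 8 11 14 3 → min 3
20 8 11 14 3 2 → min 2
8 11 14 3 2 1 → min 1
11 14 3 2 1 10 → min 1
14 3 2 1 10 18 → min 1
3 2 1 10 18 16 → min 1
2 1 10 18 16 9 → min 1
1 10 18 16 9 20 → min 1
10 18 16 9 20 14 → min 9
18 16 9 20 14 16 → min 9
16 9 20 14 16 25 → min 9
9 20 14 16 25 13 → min 9
20 14 16 25 13 14 → min 13
14 16 25 13 14 9 → min 9
16 25 13 14 9 6 → min 6
25 13 14 9 6 25 → min 6
Highest of these is 13.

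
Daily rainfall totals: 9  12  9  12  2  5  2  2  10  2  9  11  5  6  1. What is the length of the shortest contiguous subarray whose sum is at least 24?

3

Extend right; whenever the sum reaches 24, record the length and shrink from the left:
add 9: running sum 9 < 24
add 12: running sum 21 < 24
end 2: [9, 12, 9] sum 30, len 3
end 3: [12, 9, 12] sum 33, len 3
end 4: [12, 9, 12, 2] sum 35, len 4
end 5: [9, 12, 2, 5] sum 28, len 4
end 6: [9, 12, 2, 5, 2] sum 30, len 5
end 7: [9, 12, 2, 5, 2, 2] sum 32, len 6
end 8: [12, 2, 5, 2, 2, 10] sum 33, len 6
end 9: [12, 2, 5, 2, 2, 10, 2] sum 35, len 7
end 10: [2, 2, 10, 2, 9] sum 25, len 5
end 11: [10, 2, 9, 11] sum 32, len 4
end 12: [9, 11, 5] sum 25, len 3
end 13: [9, 11, 5, 6] sum 31, len 4
end 14: [9, 11, 5, 6, 1] sum 32, len 5
Shortest qualifying length: 3.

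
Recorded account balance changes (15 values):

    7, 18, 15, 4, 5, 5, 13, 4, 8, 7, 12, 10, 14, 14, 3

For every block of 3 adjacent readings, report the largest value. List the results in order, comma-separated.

18, 18, 15, 5, 13, 13, 13, 8, 12, 12, 14, 14, 14

[7, 18, 15] → max 18
[18, 15, 4] → max 18
[15, 4, 5] → max 15
[4, 5, 5] → max 5
[5, 5, 13] → max 13
[5, 13, 4] → max 13
[13, 4, 8] → max 13
[4, 8, 7] → max 8
[8, 7, 12] → max 12
[7, 12, 10] → max 12
[12, 10, 14] → max 14
[10, 14, 14] → max 14
[14, 14, 3] → max 14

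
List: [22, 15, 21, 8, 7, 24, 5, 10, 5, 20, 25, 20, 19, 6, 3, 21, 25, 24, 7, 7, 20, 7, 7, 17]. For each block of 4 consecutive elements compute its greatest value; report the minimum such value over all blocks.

20

(22, 15, 21, 8) → max 22
(15, 21, 8, 7) → max 21
(21, 8, 7, 24) → max 24
(8, 7, 24, 5) → max 24
(7, 24, 5, 10) → max 24
(24, 5, 10, 5) → max 24
(5, 10, 5, 20) → max 20
(10, 5, 20, 25) → max 25
(5, 20, 25, 20) → max 25
(20, 25, 20, 19) → max 25
(25, 20, 19, 6) → max 25
(20, 19, 6, 3) → max 20
(19, 6, 3, 21) → max 21
(6, 3, 21, 25) → max 25
(3, 21, 25, 24) → max 25
(21, 25, 24, 7) → max 25
(25, 24, 7, 7) → max 25
(24, 7, 7, 20) → max 24
(7, 7, 20, 7) → max 20
(7, 20, 7, 7) → max 20
(20, 7, 7, 17) → max 20
Minimum of these is 20.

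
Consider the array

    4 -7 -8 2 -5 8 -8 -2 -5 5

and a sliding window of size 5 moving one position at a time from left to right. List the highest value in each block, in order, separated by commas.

4, 8, 8, 8, 8, 8

[4, -7, -8, 2, -5] → max 4
[-7, -8, 2, -5, 8] → max 8
[-8, 2, -5, 8, -8] → max 8
[2, -5, 8, -8, -2] → max 8
[-5, 8, -8, -2, -5] → max 8
[8, -8, -2, -5, 5] → max 8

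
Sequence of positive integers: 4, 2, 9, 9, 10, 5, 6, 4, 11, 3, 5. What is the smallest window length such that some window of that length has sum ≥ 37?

add 4: running sum 4 < 37
add 2: running sum 6 < 37
add 9: running sum 15 < 37
add 9: running sum 24 < 37
add 10: running sum 34 < 37
end 5: [4, 2, 9, 9, 10, 5] sum 39, len 6
end 6: [9, 9, 10, 5, 6] sum 39, len 5
end 7: [9, 9, 10, 5, 6, 4] sum 43, len 6
end 8: [9, 10, 5, 6, 4, 11] sum 45, len 6
end 9: [10, 5, 6, 4, 11, 3] sum 39, len 6
end 10: [10, 5, 6, 4, 11, 3, 5] sum 44, len 7
Shortest qualifying length: 5.

5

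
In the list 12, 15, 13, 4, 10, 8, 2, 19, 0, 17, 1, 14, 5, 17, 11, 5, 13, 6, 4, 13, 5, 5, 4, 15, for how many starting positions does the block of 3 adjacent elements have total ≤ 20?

[12, 15, 13] → sum 40
[15, 13, 4] → sum 32
[13, 4, 10] → sum 27
[4, 10, 8] → sum 22
[10, 8, 2] → sum 20  ≤ 20 ✓
[8, 2, 19] → sum 29
[2, 19, 0] → sum 21
[19, 0, 17] → sum 36
[0, 17, 1] → sum 18  ≤ 20 ✓
[17, 1, 14] → sum 32
[1, 14, 5] → sum 20  ≤ 20 ✓
[14, 5, 17] → sum 36
[5, 17, 11] → sum 33
[17, 11, 5] → sum 33
[11, 5, 13] → sum 29
[5, 13, 6] → sum 24
[13, 6, 4] → sum 23
[6, 4, 13] → sum 23
[4, 13, 5] → sum 22
[13, 5, 5] → sum 23
[5, 5, 4] → sum 14  ≤ 20 ✓
[5, 4, 15] → sum 24
4 windows satisfy the condition.

4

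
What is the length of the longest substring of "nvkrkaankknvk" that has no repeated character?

4

[n] len 1
[n, v] len 2
[n, v, k] len 3
[n, v, k, r] len 4
[r, k] len 2
[r, k, a] len 3
[a] len 1
[a, n] len 2
[a, n, k] len 3
[k] len 1
[k, n] len 2
[k, n, v] len 3
[n, v, k] len 3
Longest all-distinct length: 4.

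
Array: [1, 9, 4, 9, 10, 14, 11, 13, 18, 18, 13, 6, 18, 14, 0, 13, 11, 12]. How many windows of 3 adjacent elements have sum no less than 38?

5

[1, 9, 4] → sum 14
[9, 4, 9] → sum 22
[4, 9, 10] → sum 23
[9, 10, 14] → sum 33
[10, 14, 11] → sum 35
[14, 11, 13] → sum 38  ≥ 38 ✓
[11, 13, 18] → sum 42  ≥ 38 ✓
[13, 18, 18] → sum 49  ≥ 38 ✓
[18, 18, 13] → sum 49  ≥ 38 ✓
[18, 13, 6] → sum 37
[13, 6, 18] → sum 37
[6, 18, 14] → sum 38  ≥ 38 ✓
[18, 14, 0] → sum 32
[14, 0, 13] → sum 27
[0, 13, 11] → sum 24
[13, 11, 12] → sum 36
5 windows satisfy the condition.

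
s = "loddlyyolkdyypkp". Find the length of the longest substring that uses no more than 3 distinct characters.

5

[l] 1 distinct, len 1
[l, o] 2 distinct, len 2
[l, o, d] 3 distinct, len 3
[l, o, d, d] 3 distinct, len 4
[l, o, d, d, l] 3 distinct, len 5
[d, d, l, y] 3 distinct, len 4
[d, d, l, y, y] 3 distinct, len 5
[l, y, y, o] 3 distinct, len 4
[l, y, y, o, l] 3 distinct, len 5
[o, l, k] 3 distinct, len 3
[l, k, d] 3 distinct, len 3
[k, d, y] 3 distinct, len 3
[k, d, y, y] 3 distinct, len 4
[d, y, y, p] 3 distinct, len 4
[y, y, p, k] 3 distinct, len 4
[y, y, p, k, p] 3 distinct, len 5
Longest length with ≤3 distinct: 5.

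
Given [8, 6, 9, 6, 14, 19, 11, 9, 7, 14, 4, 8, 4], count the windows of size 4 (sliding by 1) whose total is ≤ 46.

[8, 6, 9, 6] → sum 29  ≤ 46 ✓
[6, 9, 6, 14] → sum 35  ≤ 46 ✓
[9, 6, 14, 19] → sum 48
[6, 14, 19, 11] → sum 50
[14, 19, 11, 9] → sum 53
[19, 11, 9, 7] → sum 46  ≤ 46 ✓
[11, 9, 7, 14] → sum 41  ≤ 46 ✓
[9, 7, 14, 4] → sum 34  ≤ 46 ✓
[7, 14, 4, 8] → sum 33  ≤ 46 ✓
[14, 4, 8, 4] → sum 30  ≤ 46 ✓
7 windows satisfy the condition.

7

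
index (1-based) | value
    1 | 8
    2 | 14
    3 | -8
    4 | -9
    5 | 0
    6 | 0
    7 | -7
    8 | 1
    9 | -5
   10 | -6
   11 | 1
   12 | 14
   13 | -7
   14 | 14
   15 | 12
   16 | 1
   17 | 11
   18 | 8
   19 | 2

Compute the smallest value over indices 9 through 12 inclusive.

Elements at indices 9..12: -5, -6, 1, 14
min(-5, -6, 1, 14) = -6

-6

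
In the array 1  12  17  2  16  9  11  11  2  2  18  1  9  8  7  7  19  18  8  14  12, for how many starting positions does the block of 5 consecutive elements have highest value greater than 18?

5

(1, 12, 17, 2, 16) → max 17
(12, 17, 2, 16, 9) → max 17
(17, 2, 16, 9, 11) → max 17
(2, 16, 9, 11, 11) → max 16
(16, 9, 11, 11, 2) → max 16
(9, 11, 11, 2, 2) → max 11
(11, 11, 2, 2, 18) → max 18
(11, 2, 2, 18, 1) → max 18
(2, 2, 18, 1, 9) → max 18
(2, 18, 1, 9, 8) → max 18
(18, 1, 9, 8, 7) → max 18
(1, 9, 8, 7, 7) → max 9
(9, 8, 7, 7, 19) → max 19  > 18 ✓
(8, 7, 7, 19, 18) → max 19  > 18 ✓
(7, 7, 19, 18, 8) → max 19  > 18 ✓
(7, 19, 18, 8, 14) → max 19  > 18 ✓
(19, 18, 8, 14, 12) → max 19  > 18 ✓
5 windows satisfy the condition.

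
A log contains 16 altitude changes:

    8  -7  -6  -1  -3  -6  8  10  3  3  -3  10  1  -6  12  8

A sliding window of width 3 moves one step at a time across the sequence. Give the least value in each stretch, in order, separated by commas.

-7, -7, -6, -6, -6, -6, 3, 3, -3, -3, -3, -6, -6, -6

Sliding a size-3 window across the 16 values:
8 -7 -6 → min -7
-7 -6 -1 → min -7
-6 -1 -3 → min -6
-1 -3 -6 → min -6
-3 -6 8 → min -6
-6 8 10 → min -6
8 10 3 → min 3
10 3 3 → min 3
3 3 -3 → min -3
3 -3 10 → min -3
-3 10 1 → min -3
10 1 -6 → min -6
1 -6 12 → min -6
-6 12 8 → min -6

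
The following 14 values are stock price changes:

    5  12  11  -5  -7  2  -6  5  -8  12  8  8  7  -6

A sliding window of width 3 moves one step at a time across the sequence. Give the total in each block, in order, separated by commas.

28, 18, -1, -10, -11, 1, -9, 9, 12, 28, 23, 9

(5, 12, 11) → sum 28
(12, 11, -5) → sum 18
(11, -5, -7) → sum -1
(-5, -7, 2) → sum -10
(-7, 2, -6) → sum -11
(2, -6, 5) → sum 1
(-6, 5, -8) → sum -9
(5, -8, 12) → sum 9
(-8, 12, 8) → sum 12
(12, 8, 8) → sum 28
(8, 8, 7) → sum 23
(8, 7, -6) → sum 9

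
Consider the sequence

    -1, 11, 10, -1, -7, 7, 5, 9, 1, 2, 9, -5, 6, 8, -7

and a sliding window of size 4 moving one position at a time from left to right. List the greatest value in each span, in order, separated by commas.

11, 11, 10, 7, 9, 9, 9, 9, 9, 9, 9, 8

(-1, 11, 10, -1) → max 11
(11, 10, -1, -7) → max 11
(10, -1, -7, 7) → max 10
(-1, -7, 7, 5) → max 7
(-7, 7, 5, 9) → max 9
(7, 5, 9, 1) → max 9
(5, 9, 1, 2) → max 9
(9, 1, 2, 9) → max 9
(1, 2, 9, -5) → max 9
(2, 9, -5, 6) → max 9
(9, -5, 6, 8) → max 9
(-5, 6, 8, -7) → max 8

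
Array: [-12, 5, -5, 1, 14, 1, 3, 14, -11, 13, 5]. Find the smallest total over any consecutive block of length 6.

4

Window sums for each of the 6 positions:
[-12, 5, -5, 1, 14, 1] → sum 4
[5, -5, 1, 14, 1, 3] → sum 19
[-5, 1, 14, 1, 3, 14] → sum 28
[1, 14, 1, 3, 14, -11] → sum 22
[14, 1, 3, 14, -11, 13] → sum 34
[1, 3, 14, -11, 13, 5] → sum 25
Smallest of these is 4.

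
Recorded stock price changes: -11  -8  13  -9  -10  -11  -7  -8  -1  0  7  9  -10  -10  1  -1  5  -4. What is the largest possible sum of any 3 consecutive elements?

16

Window sums for each of the 16 positions:
(-11, -8, 13) → sum -6
(-8, 13, -9) → sum -4
(13, -9, -10) → sum -6
(-9, -10, -11) → sum -30
(-10, -11, -7) → sum -28
(-11, -7, -8) → sum -26
(-7, -8, -1) → sum -16
(-8, -1, 0) → sum -9
(-1, 0, 7) → sum 6
(0, 7, 9) → sum 16
(7, 9, -10) → sum 6
(9, -10, -10) → sum -11
(-10, -10, 1) → sum -19
(-10, 1, -1) → sum -10
(1, -1, 5) → sum 5
(-1, 5, -4) → sum 0
Largest of these is 16.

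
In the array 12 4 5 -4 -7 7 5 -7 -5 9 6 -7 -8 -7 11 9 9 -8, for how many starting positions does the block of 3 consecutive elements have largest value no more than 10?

12

12 4 5 → max 12
4 5 -4 → max 5  ≤ 10 ✓
5 -4 -7 → max 5  ≤ 10 ✓
-4 -7 7 → max 7  ≤ 10 ✓
-7 7 5 → max 7  ≤ 10 ✓
7 5 -7 → max 7  ≤ 10 ✓
5 -7 -5 → max 5  ≤ 10 ✓
-7 -5 9 → max 9  ≤ 10 ✓
-5 9 6 → max 9  ≤ 10 ✓
9 6 -7 → max 9  ≤ 10 ✓
6 -7 -8 → max 6  ≤ 10 ✓
-7 -8 -7 → max -7  ≤ 10 ✓
-8 -7 11 → max 11
-7 11 9 → max 11
11 9 9 → max 11
9 9 -8 → max 9  ≤ 10 ✓
12 windows satisfy the condition.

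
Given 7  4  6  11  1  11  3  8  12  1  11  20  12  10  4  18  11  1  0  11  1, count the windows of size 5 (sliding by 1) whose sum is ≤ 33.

4

7 4 6 11 1 → sum 29  ≤ 33 ✓
4 6 11 1 11 → sum 33  ≤ 33 ✓
6 11 1 11 3 → sum 32  ≤ 33 ✓
11 1 11 3 8 → sum 34
1 11 3 8 12 → sum 35
11 3 8 12 1 → sum 35
3 8 12 1 11 → sum 35
8 12 1 11 20 → sum 52
12 1 11 20 12 → sum 56
1 11 20 12 10 → sum 54
11 20 12 10 4 → sum 57
20 12 10 4 18 → sum 64
12 10 4 18 11 → sum 55
10 4 18 11 1 → sum 44
4 18 11 1 0 → sum 34
18 11 1 0 11 → sum 41
11 1 0 11 1 → sum 24  ≤ 33 ✓
4 windows satisfy the condition.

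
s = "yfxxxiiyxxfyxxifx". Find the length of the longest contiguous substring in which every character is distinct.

3

add y: [y] len 1
add f: [y, f] len 2
add x: [y, f, x] len 3
add x (repeat x, move left end past it): [x] len 1
add x (repeat x, move left end past it): [x] len 1
add i: [x, i] len 2
add i (repeat i, move left end past it): [i] len 1
add y: [i, y] len 2
add x: [i, y, x] len 3
add x (repeat x, move left end past it): [x] len 1
add f: [x, f] len 2
add y: [x, f, y] len 3
add x (repeat x, move left end past it): [f, y, x] len 3
add x (repeat x, move left end past it): [x] len 1
add i: [x, i] len 2
add f: [x, i, f] len 3
add x (repeat x, move left end past it): [i, f, x] len 3
Longest all-distinct length: 3.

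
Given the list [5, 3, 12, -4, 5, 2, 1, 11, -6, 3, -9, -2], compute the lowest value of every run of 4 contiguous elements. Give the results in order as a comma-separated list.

-4, -4, -4, -4, 1, -6, -6, -9, -9

(5, 3, 12, -4) → min -4
(3, 12, -4, 5) → min -4
(12, -4, 5, 2) → min -4
(-4, 5, 2, 1) → min -4
(5, 2, 1, 11) → min 1
(2, 1, 11, -6) → min -6
(1, 11, -6, 3) → min -6
(11, -6, 3, -9) → min -9
(-6, 3, -9, -2) → min -9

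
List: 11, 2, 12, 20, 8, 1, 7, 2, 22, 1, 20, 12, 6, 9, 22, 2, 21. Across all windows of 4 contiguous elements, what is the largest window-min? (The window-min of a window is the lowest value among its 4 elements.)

[11, 2, 12, 20] → min 2
[2, 12, 20, 8] → min 2
[12, 20, 8, 1] → min 1
[20, 8, 1, 7] → min 1
[8, 1, 7, 2] → min 1
[1, 7, 2, 22] → min 1
[7, 2, 22, 1] → min 1
[2, 22, 1, 20] → min 1
[22, 1, 20, 12] → min 1
[1, 20, 12, 6] → min 1
[20, 12, 6, 9] → min 6
[12, 6, 9, 22] → min 6
[6, 9, 22, 2] → min 2
[9, 22, 2, 21] → min 2
Largest of these is 6.

6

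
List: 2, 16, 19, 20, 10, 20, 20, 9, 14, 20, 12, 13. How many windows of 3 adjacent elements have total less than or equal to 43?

[2, 16, 19] → sum 37  ≤ 43 ✓
[16, 19, 20] → sum 55
[19, 20, 10] → sum 49
[20, 10, 20] → sum 50
[10, 20, 20] → sum 50
[20, 20, 9] → sum 49
[20, 9, 14] → sum 43  ≤ 43 ✓
[9, 14, 20] → sum 43  ≤ 43 ✓
[14, 20, 12] → sum 46
[20, 12, 13] → sum 45
3 windows satisfy the condition.

3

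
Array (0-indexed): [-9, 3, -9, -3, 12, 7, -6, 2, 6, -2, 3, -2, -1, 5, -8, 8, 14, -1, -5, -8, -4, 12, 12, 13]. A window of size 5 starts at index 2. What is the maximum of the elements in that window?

12

Elements at indices 2..6: -9, -3, 12, 7, -6
max(-9, -3, 12, 7, -6) = 12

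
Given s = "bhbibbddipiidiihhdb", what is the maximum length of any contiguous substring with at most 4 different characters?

13

[b] 1 distinct, len 1
[b, h] 2 distinct, len 2
[b, h, b] 2 distinct, len 3
[b, h, b, i] 3 distinct, len 4
[b, h, b, i, b] 3 distinct, len 5
[b, h, b, i, b, b] 3 distinct, len 6
[b, h, b, i, b, b, d] 4 distinct, len 7
[b, h, b, i, b, b, d, d] 4 distinct, len 8
[b, h, b, i, b, b, d, d, i] 4 distinct, len 9
[b, i, b, b, d, d, i, p] 4 distinct, len 8
[b, i, b, b, d, d, i, p, i] 4 distinct, len 9
[b, i, b, b, d, d, i, p, i, i] 4 distinct, len 10
[b, i, b, b, d, d, i, p, i, i, d] 4 distinct, len 11
[b, i, b, b, d, d, i, p, i, i, d, i] 4 distinct, len 12
[b, i, b, b, d, d, i, p, i, i, d, i, i] 4 distinct, len 13
[d, d, i, p, i, i, d, i, i, h] 4 distinct, len 10
[d, d, i, p, i, i, d, i, i, h, h] 4 distinct, len 11
[d, d, i, p, i, i, d, i, i, h, h, d] 4 distinct, len 12
[i, i, d, i, i, h, h, d, b] 4 distinct, len 9
Longest length with ≤4 distinct: 13.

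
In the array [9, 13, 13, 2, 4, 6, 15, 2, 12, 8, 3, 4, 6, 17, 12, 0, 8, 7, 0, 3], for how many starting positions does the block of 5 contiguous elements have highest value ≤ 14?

(9, 13, 13, 2, 4) → max 13  ≤ 14 ✓
(13, 13, 2, 4, 6) → max 13  ≤ 14 ✓
(13, 2, 4, 6, 15) → max 15
(2, 4, 6, 15, 2) → max 15
(4, 6, 15, 2, 12) → max 15
(6, 15, 2, 12, 8) → max 15
(15, 2, 12, 8, 3) → max 15
(2, 12, 8, 3, 4) → max 12  ≤ 14 ✓
(12, 8, 3, 4, 6) → max 12  ≤ 14 ✓
(8, 3, 4, 6, 17) → max 17
(3, 4, 6, 17, 12) → max 17
(4, 6, 17, 12, 0) → max 17
(6, 17, 12, 0, 8) → max 17
(17, 12, 0, 8, 7) → max 17
(12, 0, 8, 7, 0) → max 12  ≤ 14 ✓
(0, 8, 7, 0, 3) → max 8  ≤ 14 ✓
6 windows satisfy the condition.

6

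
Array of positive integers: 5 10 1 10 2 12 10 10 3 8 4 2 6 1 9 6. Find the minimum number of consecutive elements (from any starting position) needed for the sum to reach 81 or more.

13

add 5: running sum 5 < 81
add 10: running sum 15 < 81
add 1: running sum 16 < 81
add 10: running sum 26 < 81
add 2: running sum 28 < 81
add 12: running sum 40 < 81
add 10: running sum 50 < 81
add 10: running sum 60 < 81
add 3: running sum 63 < 81
add 8: running sum 71 < 81
add 4: running sum 75 < 81
add 2: running sum 77 < 81
add 6: shortest ending here [5, 10, 1, 10, 2, 12, 10, 10, 3, 8, 4, 2, 6] sum 83, len 13
add 1: shortest ending here [5, 10, 1, 10, 2, 12, 10, 10, 3, 8, 4, 2, 6, 1] sum 84, len 14
add 9: shortest ending here [10, 1, 10, 2, 12, 10, 10, 3, 8, 4, 2, 6, 1, 9] sum 88, len 14
add 6: shortest ending here [10, 2, 12, 10, 10, 3, 8, 4, 2, 6, 1, 9, 6] sum 83, len 13
Shortest qualifying length: 13.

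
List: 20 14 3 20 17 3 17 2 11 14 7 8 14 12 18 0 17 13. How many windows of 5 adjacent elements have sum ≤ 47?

2

(20, 14, 3, 20, 17) → sum 74
(14, 3, 20, 17, 3) → sum 57
(3, 20, 17, 3, 17) → sum 60
(20, 17, 3, 17, 2) → sum 59
(17, 3, 17, 2, 11) → sum 50
(3, 17, 2, 11, 14) → sum 47  ≤ 47 ✓
(17, 2, 11, 14, 7) → sum 51
(2, 11, 14, 7, 8) → sum 42  ≤ 47 ✓
(11, 14, 7, 8, 14) → sum 54
(14, 7, 8, 14, 12) → sum 55
(7, 8, 14, 12, 18) → sum 59
(8, 14, 12, 18, 0) → sum 52
(14, 12, 18, 0, 17) → sum 61
(12, 18, 0, 17, 13) → sum 60
2 windows satisfy the condition.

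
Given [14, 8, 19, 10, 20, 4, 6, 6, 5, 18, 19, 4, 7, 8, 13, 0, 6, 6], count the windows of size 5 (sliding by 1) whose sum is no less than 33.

14 8 19 10 20 → sum 71  ≥ 33 ✓
8 19 10 20 4 → sum 61  ≥ 33 ✓
19 10 20 4 6 → sum 59  ≥ 33 ✓
10 20 4 6 6 → sum 46  ≥ 33 ✓
20 4 6 6 5 → sum 41  ≥ 33 ✓
4 6 6 5 18 → sum 39  ≥ 33 ✓
6 6 5 18 19 → sum 54  ≥ 33 ✓
6 5 18 19 4 → sum 52  ≥ 33 ✓
5 18 19 4 7 → sum 53  ≥ 33 ✓
18 19 4 7 8 → sum 56  ≥ 33 ✓
19 4 7 8 13 → sum 51  ≥ 33 ✓
4 7 8 13 0 → sum 32
7 8 13 0 6 → sum 34  ≥ 33 ✓
8 13 0 6 6 → sum 33  ≥ 33 ✓
13 windows satisfy the condition.

13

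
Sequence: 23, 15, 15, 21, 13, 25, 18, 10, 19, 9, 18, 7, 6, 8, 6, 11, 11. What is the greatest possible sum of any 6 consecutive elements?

112

Window sums for each of the 12 positions:
(23, 15, 15, 21, 13, 25) → sum 112
(15, 15, 21, 13, 25, 18) → sum 107
(15, 21, 13, 25, 18, 10) → sum 102
(21, 13, 25, 18, 10, 19) → sum 106
(13, 25, 18, 10, 19, 9) → sum 94
(25, 18, 10, 19, 9, 18) → sum 99
(18, 10, 19, 9, 18, 7) → sum 81
(10, 19, 9, 18, 7, 6) → sum 69
(19, 9, 18, 7, 6, 8) → sum 67
(9, 18, 7, 6, 8, 6) → sum 54
(18, 7, 6, 8, 6, 11) → sum 56
(7, 6, 8, 6, 11, 11) → sum 49
Greatest of these is 112.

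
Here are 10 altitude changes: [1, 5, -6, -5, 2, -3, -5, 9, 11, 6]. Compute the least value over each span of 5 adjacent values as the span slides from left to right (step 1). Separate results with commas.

-6, -6, -6, -5, -5, -5

[1, 5, -6, -5, 2] → min -6
[5, -6, -5, 2, -3] → min -6
[-6, -5, 2, -3, -5] → min -6
[-5, 2, -3, -5, 9] → min -5
[2, -3, -5, 9, 11] → min -5
[-3, -5, 9, 11, 6] → min -5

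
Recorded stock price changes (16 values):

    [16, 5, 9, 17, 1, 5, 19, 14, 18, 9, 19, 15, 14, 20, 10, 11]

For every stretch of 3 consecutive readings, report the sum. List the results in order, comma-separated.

30, 31, 27, 23, 25, 38, 51, 41, 46, 43, 48, 49, 44, 41

Sliding a size-3 window across the 16 values:
[16, 5, 9] → sum 30
[5, 9, 17] → sum 31
[9, 17, 1] → sum 27
[17, 1, 5] → sum 23
[1, 5, 19] → sum 25
[5, 19, 14] → sum 38
[19, 14, 18] → sum 51
[14, 18, 9] → sum 41
[18, 9, 19] → sum 46
[9, 19, 15] → sum 43
[19, 15, 14] → sum 48
[15, 14, 20] → sum 49
[14, 20, 10] → sum 44
[20, 10, 11] → sum 41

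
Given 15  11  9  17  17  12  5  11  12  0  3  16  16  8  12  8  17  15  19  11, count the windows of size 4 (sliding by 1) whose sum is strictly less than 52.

10

(15, 11, 9, 17) → sum 52
(11, 9, 17, 17) → sum 54
(9, 17, 17, 12) → sum 55
(17, 17, 12, 5) → sum 51  < 52 ✓
(17, 12, 5, 11) → sum 45  < 52 ✓
(12, 5, 11, 12) → sum 40  < 52 ✓
(5, 11, 12, 0) → sum 28  < 52 ✓
(11, 12, 0, 3) → sum 26  < 52 ✓
(12, 0, 3, 16) → sum 31  < 52 ✓
(0, 3, 16, 16) → sum 35  < 52 ✓
(3, 16, 16, 8) → sum 43  < 52 ✓
(16, 16, 8, 12) → sum 52
(16, 8, 12, 8) → sum 44  < 52 ✓
(8, 12, 8, 17) → sum 45  < 52 ✓
(12, 8, 17, 15) → sum 52
(8, 17, 15, 19) → sum 59
(17, 15, 19, 11) → sum 62
10 windows satisfy the condition.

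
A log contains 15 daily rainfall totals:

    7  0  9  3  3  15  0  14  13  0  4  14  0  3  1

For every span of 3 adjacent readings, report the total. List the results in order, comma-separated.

16, 12, 15, 21, 18, 29, 27, 27, 17, 18, 18, 17, 4

[7, 0, 9] → sum 16
[0, 9, 3] → sum 12
[9, 3, 3] → sum 15
[3, 3, 15] → sum 21
[3, 15, 0] → sum 18
[15, 0, 14] → sum 29
[0, 14, 13] → sum 27
[14, 13, 0] → sum 27
[13, 0, 4] → sum 17
[0, 4, 14] → sum 18
[4, 14, 0] → sum 18
[14, 0, 3] → sum 17
[0, 3, 1] → sum 4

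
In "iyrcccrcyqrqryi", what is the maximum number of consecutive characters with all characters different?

4

add i: [i] len 1
add y: [i, y] len 2
add r: [i, y, r] len 3
add c: [i, y, r, c] len 4
add c (repeat c, move left end past it): [c] len 1
add c (repeat c, move left end past it): [c] len 1
add r: [c, r] len 2
add c (repeat c, move left end past it): [r, c] len 2
add y: [r, c, y] len 3
add q: [r, c, y, q] len 4
add r (repeat r, move left end past it): [c, y, q, r] len 4
add q (repeat q, move left end past it): [r, q] len 2
add r (repeat r, move left end past it): [q, r] len 2
add y: [q, r, y] len 3
add i: [q, r, y, i] len 4
Longest all-distinct length: 4.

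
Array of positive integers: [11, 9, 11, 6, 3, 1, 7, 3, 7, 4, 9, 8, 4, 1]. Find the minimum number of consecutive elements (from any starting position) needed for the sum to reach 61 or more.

add 11: running sum 11 < 61
add 9: running sum 20 < 61
add 11: running sum 31 < 61
add 6: running sum 37 < 61
add 3: running sum 40 < 61
add 1: running sum 41 < 61
add 7: running sum 48 < 61
add 3: running sum 51 < 61
add 7: running sum 58 < 61
add 4: shortest ending here [11, 9, 11, 6, 3, 1, 7, 3, 7, 4] sum 62, len 10
add 9: shortest ending here [11, 9, 11, 6, 3, 1, 7, 3, 7, 4, 9] sum 71, len 11
add 8: shortest ending here [9, 11, 6, 3, 1, 7, 3, 7, 4, 9, 8] sum 68, len 11
add 4: shortest ending here [11, 6, 3, 1, 7, 3, 7, 4, 9, 8, 4] sum 63, len 11
add 1: shortest ending here [11, 6, 3, 1, 7, 3, 7, 4, 9, 8, 4, 1] sum 64, len 12
Shortest qualifying length: 10.

10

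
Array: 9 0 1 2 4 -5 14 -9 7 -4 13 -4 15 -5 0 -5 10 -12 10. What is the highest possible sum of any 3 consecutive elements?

Window sums for each of the 17 positions:
9 0 1 → sum 10
0 1 2 → sum 3
1 2 4 → sum 7
2 4 -5 → sum 1
4 -5 14 → sum 13
-5 14 -9 → sum 0
14 -9 7 → sum 12
-9 7 -4 → sum -6
7 -4 13 → sum 16
-4 13 -4 → sum 5
13 -4 15 → sum 24
-4 15 -5 → sum 6
15 -5 0 → sum 10
-5 0 -5 → sum -10
0 -5 10 → sum 5
-5 10 -12 → sum -7
10 -12 10 → sum 8
Highest of these is 24.

24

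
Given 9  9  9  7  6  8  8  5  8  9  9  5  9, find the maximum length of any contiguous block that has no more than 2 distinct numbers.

4

add 9: window [9] (1 distinct), len 1
add 9: window [9, 9] (1 distinct), len 2
add 9: window [9, 9, 9] (1 distinct), len 3
add 7: window [9, 9, 9, 7] (2 distinct), len 4
add 6: window [7, 6] (2 distinct), len 2
add 8: window [6, 8] (2 distinct), len 2
add 8: window [6, 8, 8] (2 distinct), len 3
add 5: window [8, 8, 5] (2 distinct), len 3
add 8: window [8, 8, 5, 8] (2 distinct), len 4
add 9: window [8, 9] (2 distinct), len 2
add 9: window [8, 9, 9] (2 distinct), len 3
add 5: window [9, 9, 5] (2 distinct), len 3
add 9: window [9, 9, 5, 9] (2 distinct), len 4
Longest length with ≤2 distinct: 4.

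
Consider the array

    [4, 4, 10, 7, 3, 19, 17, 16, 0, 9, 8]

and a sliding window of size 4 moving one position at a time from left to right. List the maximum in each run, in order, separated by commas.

10, 10, 19, 19, 19, 19, 17, 16

(4, 4, 10, 7) → max 10
(4, 10, 7, 3) → max 10
(10, 7, 3, 19) → max 19
(7, 3, 19, 17) → max 19
(3, 19, 17, 16) → max 19
(19, 17, 16, 0) → max 19
(17, 16, 0, 9) → max 17
(16, 0, 9, 8) → max 16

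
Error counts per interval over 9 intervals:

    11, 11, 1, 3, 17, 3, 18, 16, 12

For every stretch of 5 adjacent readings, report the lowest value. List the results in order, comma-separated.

1, 1, 1, 3, 3

[11, 11, 1, 3, 17] → min 1
[11, 1, 3, 17, 3] → min 1
[1, 3, 17, 3, 18] → min 1
[3, 17, 3, 18, 16] → min 3
[17, 3, 18, 16, 12] → min 3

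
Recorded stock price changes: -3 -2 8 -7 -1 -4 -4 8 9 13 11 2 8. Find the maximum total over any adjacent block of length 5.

Window sums for each of the 9 positions:
(-3, -2, 8, -7, -1) → sum -5
(-2, 8, -7, -1, -4) → sum -6
(8, -7, -1, -4, -4) → sum -8
(-7, -1, -4, -4, 8) → sum -8
(-1, -4, -4, 8, 9) → sum 8
(-4, -4, 8, 9, 13) → sum 22
(-4, 8, 9, 13, 11) → sum 37
(8, 9, 13, 11, 2) → sum 43
(9, 13, 11, 2, 8) → sum 43
Maximum of these is 43.

43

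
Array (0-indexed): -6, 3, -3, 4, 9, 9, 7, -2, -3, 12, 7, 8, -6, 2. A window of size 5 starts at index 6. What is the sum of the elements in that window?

21

Elements at indices 6..10: 7, -2, -3, 12, 7
sum(7, -2, -3, 12, 7) = 21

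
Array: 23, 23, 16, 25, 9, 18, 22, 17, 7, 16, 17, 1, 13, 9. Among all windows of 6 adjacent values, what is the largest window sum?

(23, 23, 16, 25, 9, 18) → sum 114
(23, 16, 25, 9, 18, 22) → sum 113
(16, 25, 9, 18, 22, 17) → sum 107
(25, 9, 18, 22, 17, 7) → sum 98
(9, 18, 22, 17, 7, 16) → sum 89
(18, 22, 17, 7, 16, 17) → sum 97
(22, 17, 7, 16, 17, 1) → sum 80
(17, 7, 16, 17, 1, 13) → sum 71
(7, 16, 17, 1, 13, 9) → sum 63
Largest of these is 114.

114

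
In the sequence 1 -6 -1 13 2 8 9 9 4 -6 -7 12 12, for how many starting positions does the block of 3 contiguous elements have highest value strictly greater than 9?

(1, -6, -1) → max 1
(-6, -1, 13) → max 13  > 9 ✓
(-1, 13, 2) → max 13  > 9 ✓
(13, 2, 8) → max 13  > 9 ✓
(2, 8, 9) → max 9
(8, 9, 9) → max 9
(9, 9, 4) → max 9
(9, 4, -6) → max 9
(4, -6, -7) → max 4
(-6, -7, 12) → max 12  > 9 ✓
(-7, 12, 12) → max 12  > 9 ✓
5 windows satisfy the condition.

5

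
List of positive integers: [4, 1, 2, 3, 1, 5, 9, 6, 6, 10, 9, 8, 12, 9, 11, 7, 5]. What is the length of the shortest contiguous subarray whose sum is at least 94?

add 4: running sum 4 < 94
add 1: running sum 5 < 94
add 2: running sum 7 < 94
add 3: running sum 10 < 94
add 1: running sum 11 < 94
add 5: running sum 16 < 94
add 9: running sum 25 < 94
add 6: running sum 31 < 94
add 6: running sum 37 < 94
add 10: running sum 47 < 94
add 9: running sum 56 < 94
add 8: running sum 64 < 94
add 12: running sum 76 < 94
add 9: running sum 85 < 94
add 11: shortest ending here [4, 1, 2, 3, 1, 5, 9, 6, 6, 10, 9, 8, 12, 9, 11] sum 96, len 15
add 7: shortest ending here [3, 1, 5, 9, 6, 6, 10, 9, 8, 12, 9, 11, 7] sum 96, len 13
add 5: shortest ending here [5, 9, 6, 6, 10, 9, 8, 12, 9, 11, 7, 5] sum 97, len 12
Shortest qualifying length: 12.

12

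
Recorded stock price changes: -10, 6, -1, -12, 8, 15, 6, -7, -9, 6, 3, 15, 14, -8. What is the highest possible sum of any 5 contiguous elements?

-10 6 -1 -12 8 → sum -9
6 -1 -12 8 15 → sum 16
-1 -12 8 15 6 → sum 16
-12 8 15 6 -7 → sum 10
8 15 6 -7 -9 → sum 13
15 6 -7 -9 6 → sum 11
6 -7 -9 6 3 → sum -1
-7 -9 6 3 15 → sum 8
-9 6 3 15 14 → sum 29
6 3 15 14 -8 → sum 30
Highest of these is 30.

30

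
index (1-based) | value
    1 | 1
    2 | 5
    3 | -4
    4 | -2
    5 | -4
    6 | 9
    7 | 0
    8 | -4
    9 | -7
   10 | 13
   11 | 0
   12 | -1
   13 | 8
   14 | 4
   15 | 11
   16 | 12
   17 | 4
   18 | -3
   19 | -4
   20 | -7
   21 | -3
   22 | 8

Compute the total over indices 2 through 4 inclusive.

-1

Elements at indices 2..4: 5, -4, -2
sum(5, -4, -2) = -1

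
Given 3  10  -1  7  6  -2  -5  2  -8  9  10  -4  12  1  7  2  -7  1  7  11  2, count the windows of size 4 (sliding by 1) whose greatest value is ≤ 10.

12

3 10 -1 7 → max 10  ≤ 10 ✓
10 -1 7 6 → max 10  ≤ 10 ✓
-1 7 6 -2 → max 7  ≤ 10 ✓
7 6 -2 -5 → max 7  ≤ 10 ✓
6 -2 -5 2 → max 6  ≤ 10 ✓
-2 -5 2 -8 → max 2  ≤ 10 ✓
-5 2 -8 9 → max 9  ≤ 10 ✓
2 -8 9 10 → max 10  ≤ 10 ✓
-8 9 10 -4 → max 10  ≤ 10 ✓
9 10 -4 12 → max 12
10 -4 12 1 → max 12
-4 12 1 7 → max 12
12 1 7 2 → max 12
1 7 2 -7 → max 7  ≤ 10 ✓
7 2 -7 1 → max 7  ≤ 10 ✓
2 -7 1 7 → max 7  ≤ 10 ✓
-7 1 7 11 → max 11
1 7 11 2 → max 11
12 windows satisfy the condition.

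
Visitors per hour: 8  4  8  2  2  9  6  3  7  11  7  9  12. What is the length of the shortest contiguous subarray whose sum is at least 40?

5

add 8: running sum 8 < 40
add 4: running sum 12 < 40
add 8: running sum 20 < 40
add 2: running sum 22 < 40
add 2: running sum 24 < 40
add 9: running sum 33 < 40
add 6: running sum 39 < 40
add 3: shortest ending here [8, 4, 8, 2, 2, 9, 6, 3] sum 42, len 8
add 7: shortest ending here [4, 8, 2, 2, 9, 6, 3, 7] sum 41, len 8
add 11: shortest ending here [2, 2, 9, 6, 3, 7, 11] sum 40, len 7
add 7: shortest ending here [9, 6, 3, 7, 11, 7] sum 43, len 6
add 9: shortest ending here [6, 3, 7, 11, 7, 9] sum 43, len 6
add 12: shortest ending here [7, 11, 7, 9, 12] sum 46, len 5
Shortest qualifying length: 5.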